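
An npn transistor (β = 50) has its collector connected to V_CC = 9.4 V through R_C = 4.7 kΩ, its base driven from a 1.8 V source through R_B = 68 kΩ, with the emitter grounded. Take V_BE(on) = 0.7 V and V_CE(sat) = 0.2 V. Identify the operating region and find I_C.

active; I_C ≈ 0.81 mA

Assume active. Base-emitter loop: I_B = (V_BB − V_BE)/R_B = (1.8 − 0.7)/68 = 0.0162 mA.
I_C = β·I_B = 50×0.0162 = 0.809 mA.
V_CE = V_CC − I_C·R_C = 9.4 − 0.809×4.7 = 5.6 V > V_CE(sat), so the active-region assumption holds.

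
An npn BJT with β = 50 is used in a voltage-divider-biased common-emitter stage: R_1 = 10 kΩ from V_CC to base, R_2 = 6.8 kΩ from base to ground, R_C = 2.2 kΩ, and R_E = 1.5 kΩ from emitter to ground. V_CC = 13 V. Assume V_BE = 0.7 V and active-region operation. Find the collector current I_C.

I_C ≈ 2.8 mA

Thevenize the base divider: V_Th = V_CC·R_2/(R_1+R_2) = 13×6.8/16.8 = 5.26 V, R_Th = R_1‖R_2 = 4.05 kΩ.
Base-emitter loop: V_Th = I_B·R_Th + V_BE + (β+1)I_B·R_E, so I_B = (5.26 − 0.7) / (4.05 + 51×1.5) = 0.0566 mA.
I_C = β·I_B = 50×0.0566 = 2.83 mA, and I_E = (β+1)I_B = 2.89 mA.
V_CE = V_CC − I_C·R_C − I_E·R_E = 13 − 2.83×2.2 − 2.89×1.5 = 2.44 V.
V_CE = 2.44 V > 0.2 V confirms active-region operation.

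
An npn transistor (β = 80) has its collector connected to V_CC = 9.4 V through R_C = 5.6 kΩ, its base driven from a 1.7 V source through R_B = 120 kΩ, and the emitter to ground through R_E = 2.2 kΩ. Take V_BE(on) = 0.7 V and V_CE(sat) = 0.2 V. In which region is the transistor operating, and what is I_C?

active; I_C ≈ 0.27 mA

Assume active. Base-emitter loop: I_B = (V_BB − V_BE)/(R_B + (β+1)R_E) = (1.7 − 0.7)/(120 + 81×2.2) = 0.00335 mA.
I_C = β·I_B = 80×0.00335 = 0.268 mA.
V_CE = V_CC − I_C·R_C − I_E·R_E = 9.4 − 0.268×5.6 − 0.272×2.2 = 7.3 V > V_CE(sat), so the active-region assumption holds.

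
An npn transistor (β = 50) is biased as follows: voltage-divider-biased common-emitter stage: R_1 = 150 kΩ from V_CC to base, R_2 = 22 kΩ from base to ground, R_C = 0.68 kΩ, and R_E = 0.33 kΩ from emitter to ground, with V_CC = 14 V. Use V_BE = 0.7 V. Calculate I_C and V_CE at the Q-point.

Thevenize the base divider: V_Th = V_CC·R_2/(R_1+R_2) = 14×22/172 = 1.79 V, R_Th = R_1‖R_2 = 19.2 kΩ.
Base-emitter loop: V_Th = I_B·R_Th + V_BE + (β+1)I_B·R_E, so I_B = (1.79 − 0.7) / (19.2 + 51×0.33) = 0.0303 mA.
I_C = β·I_B = 50×0.0303 = 1.51 mA, and I_E = (β+1)I_B = 1.54 mA.
V_CE = V_CC − I_C·R_C − I_E·R_E = 14 − 1.51×0.68 − 1.54×0.33 = 12.5 V.
V_CE = 12.5 V > 0.2 V confirms active-region operation.

I_C ≈ 1.5 mA, V_CE ≈ 12 V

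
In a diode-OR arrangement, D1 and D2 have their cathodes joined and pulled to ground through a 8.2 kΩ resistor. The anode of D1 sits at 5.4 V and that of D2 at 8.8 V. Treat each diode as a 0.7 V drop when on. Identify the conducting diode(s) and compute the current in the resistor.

Only D2 conducts; I_R ≈ 0.99 mA

Assume both conduct. Then node N would need to be at both 5.4−0.7 = 4.7 V and 8.8−0.7 = 8.1 V, which is impossible.
Assume only D2 conducts: V_N = 8.8 − 0.7 = 8.1 V, so I_R = 8.1/8.2 = 0.988 mA.
Check D1: its anode-to-cathode voltage is 5.4 − 8.1 = -2.7 V < 0.7 V, so it is off. The assumption is consistent.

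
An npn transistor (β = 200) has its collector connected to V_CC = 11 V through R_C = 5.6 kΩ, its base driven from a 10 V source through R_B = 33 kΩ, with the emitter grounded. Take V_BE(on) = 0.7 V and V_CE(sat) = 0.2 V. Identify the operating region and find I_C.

Assume active: I_B = (10 − 0.7)/33 = 0.282 mA, giving I_C = β·I_B = 56.4 mA.
But then V_CE = 11 − 56.4×5.6 = -305 V < V_CE(sat) = 0.2 V — impossible in the active region.
So the transistor is saturated. With V_CE = 0.2 V, I_C = (V_CC − 0.2)/R_C = 10.8/5.6 = 1.93 mA.
Check: β·I_B = 56.4 mA > I_C = 1.93 mA, confirming saturation.

saturation; I_C ≈ 1.9 mA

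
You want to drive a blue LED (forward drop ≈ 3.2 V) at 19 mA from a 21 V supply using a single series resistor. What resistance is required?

The resistor drops V_S − V_D = 21 − 3.2 = 17.8 V at 19 mA.
R = 17.8 V / 19 mA = 0.937 kΩ.

R ≈ 0.94 kΩ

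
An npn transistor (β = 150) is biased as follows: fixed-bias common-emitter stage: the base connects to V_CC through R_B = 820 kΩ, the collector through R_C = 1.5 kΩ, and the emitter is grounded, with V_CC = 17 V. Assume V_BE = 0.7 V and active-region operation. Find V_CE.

V_CE ≈ 13 V

Base loop: V_CC = I_B·R_B + V_BE, so I_B = (17 − 0.7)/820 kΩ = 0.0199 mA.
In the active region I_C = β·I_B = 150 × 0.0199 = 2.98 mA.
Collector loop: V_CE = V_CC − I_C·R_C = 17 − 2.98×1.5 = 12.5 V.
Since V_CE = 12.5 V > V_CE(sat) ≈ 0.2 V, the transistor is in the active region as assumed.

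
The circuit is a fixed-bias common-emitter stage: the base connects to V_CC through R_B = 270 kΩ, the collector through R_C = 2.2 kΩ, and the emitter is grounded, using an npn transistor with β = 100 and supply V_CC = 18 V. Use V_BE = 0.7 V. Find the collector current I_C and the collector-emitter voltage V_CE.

Base loop: V_CC = I_B·R_B + V_BE, so I_B = (18 − 0.7)/270 kΩ = 0.0641 mA.
In the active region I_C = β·I_B = 100 × 0.0641 = 6.41 mA.
Collector loop: V_CE = V_CC − I_C·R_C = 18 − 6.41×2.2 = 3.9 V.
Since V_CE = 3.9 V > V_CE(sat) ≈ 0.2 V, the transistor is in the active region as assumed.

I_C ≈ 6.4 mA, V_CE ≈ 3.9 V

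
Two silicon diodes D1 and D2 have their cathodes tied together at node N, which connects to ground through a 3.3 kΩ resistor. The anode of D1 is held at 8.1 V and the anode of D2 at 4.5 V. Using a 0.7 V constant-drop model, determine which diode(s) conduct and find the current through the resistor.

Assume both conduct. Then node N would need to be at both 8.1−0.7 = 7.4 V and 4.5−0.7 = 3.8 V, which is impossible.
Assume only D1 conducts: V_N = 8.1 − 0.7 = 7.4 V, so I_R = 7.4/3.3 = 2.24 mA.
Check D2: its anode-to-cathode voltage is 4.5 − 7.4 = -2.9 V < 0.7 V, so it is off. The assumption is consistent.

Only D1 conducts; I_R ≈ 2.2 mA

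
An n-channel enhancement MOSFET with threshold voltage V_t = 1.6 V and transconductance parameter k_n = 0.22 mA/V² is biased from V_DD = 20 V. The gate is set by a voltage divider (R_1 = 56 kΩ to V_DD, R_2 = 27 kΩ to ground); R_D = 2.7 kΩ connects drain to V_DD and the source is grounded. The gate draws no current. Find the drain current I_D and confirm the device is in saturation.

V_G = V_DD·R_2/(R_1+R_2) = 20×27/83 = 6.51 V. With the source grounded, V_GS = V_G = 6.51 V.
Assume saturation: I_D = (k_n/2)(V_GS − V_t)² = (0.22/2)×(6.51 − 1.6)² = 0.11×4.91² = 2.65 mA.
V_DS = V_DD − I_D·R_D = 20 − 2.65×2.7 = 12.9 V.
Saturation requires V_DS ≥ V_GS − V_t = 4.91 V; 12.9 ≥ 4.91 ✓.

I_D ≈ 2.6 mA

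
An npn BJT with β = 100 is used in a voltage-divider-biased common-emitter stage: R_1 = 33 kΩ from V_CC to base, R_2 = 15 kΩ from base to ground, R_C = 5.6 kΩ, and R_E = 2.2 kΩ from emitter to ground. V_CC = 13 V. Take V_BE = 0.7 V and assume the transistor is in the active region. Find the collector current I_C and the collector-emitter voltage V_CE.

Thevenize the base divider: V_Th = V_CC·R_2/(R_1+R_2) = 13×15/48 = 4.06 V, R_Th = R_1‖R_2 = 10.3 kΩ.
Base-emitter loop: V_Th = I_B·R_Th + V_BE + (β+1)I_B·R_E, so I_B = (4.06 − 0.7) / (10.3 + 101×2.2) = 0.0145 mA.
I_C = β·I_B = 100×0.0145 = 1.45 mA, and I_E = (β+1)I_B = 1.46 mA.
V_CE = V_CC − I_C·R_C − I_E·R_E = 13 − 1.45×5.6 − 1.46×2.2 = 1.69 V.
V_CE = 1.69 V > 0.2 V confirms active-region operation.

I_C ≈ 1.4 mA, V_CE ≈ 1.7 V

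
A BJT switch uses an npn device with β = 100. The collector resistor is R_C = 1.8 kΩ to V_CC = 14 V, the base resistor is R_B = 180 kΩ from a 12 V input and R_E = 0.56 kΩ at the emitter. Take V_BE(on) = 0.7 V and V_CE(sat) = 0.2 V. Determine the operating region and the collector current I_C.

active; I_C ≈ 4.8 mA

Assume active. Base-emitter loop: I_B = (V_BB − V_BE)/(R_B + (β+1)R_E) = (12 − 0.7)/(180 + 101×0.56) = 0.0478 mA.
I_C = β·I_B = 100×0.0478 = 4.78 mA.
V_CE = V_CC − I_C·R_C − I_E·R_E = 14 − 4.78×1.8 − 4.82×0.56 = 2.7 V > V_CE(sat), so the active-region assumption holds.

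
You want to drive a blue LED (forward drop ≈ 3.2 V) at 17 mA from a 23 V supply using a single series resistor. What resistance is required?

R ≈ 1.2 kΩ

The resistor drops V_S − V_D = 23 − 3.2 = 19.8 V at 17 mA.
R = 19.8 V / 17 mA = 1.16 kΩ.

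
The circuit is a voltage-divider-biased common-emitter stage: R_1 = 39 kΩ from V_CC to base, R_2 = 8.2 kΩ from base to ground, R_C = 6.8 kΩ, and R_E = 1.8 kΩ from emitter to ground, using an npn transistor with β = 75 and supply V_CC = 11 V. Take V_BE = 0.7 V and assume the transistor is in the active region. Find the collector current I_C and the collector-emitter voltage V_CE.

Thevenize the base divider: V_Th = V_CC·R_2/(R_1+R_2) = 11×8.2/47.2 = 1.91 V, R_Th = R_1‖R_2 = 6.78 kΩ.
Base-emitter loop: V_Th = I_B·R_Th + V_BE + (β+1)I_B·R_E, so I_B = (1.91 − 0.7) / (6.78 + 76×1.8) = 0.00843 mA.
I_C = β·I_B = 75×0.00843 = 0.633 mA, and I_E = (β+1)I_B = 0.641 mA.
V_CE = V_CC − I_C·R_C − I_E·R_E = 11 − 0.633×6.8 − 0.641×1.8 = 5.54 V.
V_CE = 5.54 V > 0.2 V confirms active-region operation.

I_C ≈ 0.63 mA, V_CE ≈ 5.5 V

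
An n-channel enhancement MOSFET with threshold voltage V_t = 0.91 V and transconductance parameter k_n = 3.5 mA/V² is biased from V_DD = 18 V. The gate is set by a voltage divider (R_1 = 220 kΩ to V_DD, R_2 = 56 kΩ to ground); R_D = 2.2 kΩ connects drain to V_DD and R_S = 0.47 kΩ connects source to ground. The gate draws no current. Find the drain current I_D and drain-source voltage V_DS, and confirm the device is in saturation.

I_D ≈ 3 mA, V_DS ≈ 9.9 V

V_G = V_DD·R_2/(R_1+R_2) = 18×56/276 = 3.65 V.
Assume saturation: I_D = (k_n/2)(V_GS − V_t)² with V_GS = V_G − I_D·R_S = 3.65 − 0.47·I_D.
Substituting gives 0.387·I_D² − 5.51·I_D + 13.2 = 0, with roots I_D = 3.03 or 11.2 mA.
The root I_D = 11.2 mA gives V_GS = -1.62 V ≤ V_t, so take I_D = 3.03 mA.
Then V_GS = 2.23 V and V_DS = V_DD − I_D(R_D+R_S) = 18 − 3.03×2.67 = 9.9 V.
Saturation requires V_DS ≥ V_GS − V_t = 1.32 V; 9.9 ≥ 1.32 ✓.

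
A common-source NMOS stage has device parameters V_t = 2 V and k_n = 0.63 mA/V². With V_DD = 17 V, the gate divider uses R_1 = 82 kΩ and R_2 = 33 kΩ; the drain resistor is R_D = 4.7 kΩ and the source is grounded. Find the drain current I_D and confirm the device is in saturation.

V_G = V_DD·R_2/(R_1+R_2) = 17×33/115 = 4.88 V. With the source grounded, V_GS = V_G = 4.88 V.
Assume saturation: I_D = (k_n/2)(V_GS − V_t)² = (0.63/2)×(4.88 − 2)² = 0.315×2.88² = 2.61 mA.
V_DS = V_DD − I_D·R_D = 17 − 2.61×4.7 = 4.73 V.
Saturation requires V_DS ≥ V_GS − V_t = 2.88 V; 4.73 ≥ 2.88 ✓.

I_D ≈ 2.6 mA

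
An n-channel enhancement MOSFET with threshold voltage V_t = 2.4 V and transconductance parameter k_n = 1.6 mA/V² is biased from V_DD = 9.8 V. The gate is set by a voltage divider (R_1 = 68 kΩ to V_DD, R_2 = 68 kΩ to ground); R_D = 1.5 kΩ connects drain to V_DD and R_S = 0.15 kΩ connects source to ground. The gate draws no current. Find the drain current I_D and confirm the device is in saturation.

I_D ≈ 3.2 mA

V_G = V_DD·R_2/(R_1+R_2) = 9.8×68/136 = 4.9 V.
Assume saturation: I_D = (k_n/2)(V_GS − V_t)² with V_GS = V_G − I_D·R_S = 4.9 − 0.15·I_D.
Substituting gives 0.018·I_D² − 1.6·I_D + 5 = 0, with roots I_D = 3.24 or 85.6 mA.
The root I_D = 85.6 mA gives V_GS = -7.95 V ≤ V_t, so take I_D = 3.24 mA.
Then V_GS = 4.41 V and V_DS = V_DD − I_D(R_D+R_S) = 9.8 − 3.24×1.65 = 4.45 V.
Saturation requires V_DS ≥ V_GS − V_t = 2.01 V; 4.45 ≥ 2.01 ✓.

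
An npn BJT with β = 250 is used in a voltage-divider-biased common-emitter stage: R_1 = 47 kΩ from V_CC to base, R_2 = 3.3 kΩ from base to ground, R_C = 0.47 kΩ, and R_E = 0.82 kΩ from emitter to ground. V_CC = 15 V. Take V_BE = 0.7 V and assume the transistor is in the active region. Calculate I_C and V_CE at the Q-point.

I_C ≈ 0.34 mA, V_CE ≈ 15 V

Thevenize the base divider: V_Th = V_CC·R_2/(R_1+R_2) = 15×3.3/50.3 = 0.984 V, R_Th = R_1‖R_2 = 3.08 kΩ.
Base-emitter loop: V_Th = I_B·R_Th + V_BE + (β+1)I_B·R_E, so I_B = (0.984 − 0.7) / (3.08 + 251×0.82) = 0.00136 mA.
I_C = β·I_B = 250×0.00136 = 0.34 mA, and I_E = (β+1)I_B = 0.341 mA.
V_CE = V_CC − I_C·R_C − I_E·R_E = 15 − 0.34×0.47 − 0.341×0.82 = 14.6 V.
V_CE = 14.6 V > 0.2 V confirms active-region operation.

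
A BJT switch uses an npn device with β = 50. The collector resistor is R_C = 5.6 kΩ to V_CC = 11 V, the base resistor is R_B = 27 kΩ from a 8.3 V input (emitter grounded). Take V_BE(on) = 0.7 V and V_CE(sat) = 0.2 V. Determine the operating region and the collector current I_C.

saturation; I_C ≈ 1.9 mA

Assume active: I_B = (8.3 − 0.7)/27 = 0.281 mA, giving I_C = β·I_B = 14.1 mA.
But then V_CE = 11 − 14.1×5.6 = -67.8 V < V_CE(sat) = 0.2 V — impossible in the active region.
So the transistor is saturated. With V_CE = 0.2 V, I_C = (V_CC − 0.2)/R_C = 10.8/5.6 = 1.93 mA.
Check: β·I_B = 14.1 mA > I_C = 1.93 mA, confirming saturation.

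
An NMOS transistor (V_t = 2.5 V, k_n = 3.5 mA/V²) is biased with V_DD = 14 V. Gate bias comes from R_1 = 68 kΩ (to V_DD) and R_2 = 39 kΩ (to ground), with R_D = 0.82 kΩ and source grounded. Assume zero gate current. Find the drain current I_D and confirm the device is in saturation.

V_G = V_DD·R_2/(R_1+R_2) = 14×39/107 = 5.1 V. With the source grounded, V_GS = V_G = 5.1 V.
Assume saturation: I_D = (k_n/2)(V_GS − V_t)² = (3.5/2)×(5.1 − 2.5)² = 1.75×2.6² = 11.9 mA.
V_DS = V_DD − I_D·R_D = 14 − 11.9×0.82 = 4.28 V.
Saturation requires V_DS ≥ V_GS − V_t = 2.6 V; 4.28 ≥ 2.6 ✓.

I_D ≈ 12 mA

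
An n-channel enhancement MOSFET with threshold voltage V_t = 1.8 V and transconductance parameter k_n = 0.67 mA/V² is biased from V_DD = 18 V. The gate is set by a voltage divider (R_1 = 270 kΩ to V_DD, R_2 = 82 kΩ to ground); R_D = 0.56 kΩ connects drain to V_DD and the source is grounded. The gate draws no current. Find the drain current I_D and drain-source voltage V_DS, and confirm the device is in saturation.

V_G = V_DD·R_2/(R_1+R_2) = 18×82/352 = 4.19 V. With the source grounded, V_GS = V_G = 4.19 V.
Assume saturation: I_D = (k_n/2)(V_GS − V_t)² = (0.67/2)×(4.19 − 1.8)² = 0.335×2.39² = 1.92 mA.
V_DS = V_DD − I_D·R_D = 18 − 1.92×0.56 = 16.9 V.
Saturation requires V_DS ≥ V_GS − V_t = 2.39 V; 16.9 ≥ 2.39 ✓.

I_D ≈ 1.9 mA, V_DS ≈ 17 V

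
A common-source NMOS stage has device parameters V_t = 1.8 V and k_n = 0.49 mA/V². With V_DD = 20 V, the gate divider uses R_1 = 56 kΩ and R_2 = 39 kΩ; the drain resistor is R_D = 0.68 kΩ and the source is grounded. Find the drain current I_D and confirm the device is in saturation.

V_G = V_DD·R_2/(R_1+R_2) = 20×39/95 = 8.21 V. With the source grounded, V_GS = V_G = 8.21 V.
Assume saturation: I_D = (k_n/2)(V_GS − V_t)² = (0.49/2)×(8.21 − 1.8)² = 0.245×6.41² = 10.1 mA.
V_DS = V_DD − I_D·R_D = 20 − 10.1×0.68 = 13.2 V.
Saturation requires V_DS ≥ V_GS − V_t = 6.41 V; 13.2 ≥ 6.41 ✓.

I_D ≈ 10 mA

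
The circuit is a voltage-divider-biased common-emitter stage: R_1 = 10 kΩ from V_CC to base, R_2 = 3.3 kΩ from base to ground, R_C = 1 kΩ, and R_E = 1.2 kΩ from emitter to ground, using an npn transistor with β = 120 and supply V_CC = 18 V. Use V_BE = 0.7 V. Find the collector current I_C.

I_C ≈ 3.1 mA

Thevenize the base divider: V_Th = V_CC·R_2/(R_1+R_2) = 18×3.3/13.3 = 4.47 V, R_Th = R_1‖R_2 = 2.48 kΩ.
Base-emitter loop: V_Th = I_B·R_Th + V_BE + (β+1)I_B·R_E, so I_B = (4.47 − 0.7) / (2.48 + 121×1.2) = 0.0255 mA.
I_C = β·I_B = 120×0.0255 = 3.06 mA, and I_E = (β+1)I_B = 3.09 mA.
V_CE = V_CC − I_C·R_C − I_E·R_E = 18 − 3.06×1 − 3.09×1.2 = 11.2 V.
V_CE = 11.2 V > 0.2 V confirms active-region operation.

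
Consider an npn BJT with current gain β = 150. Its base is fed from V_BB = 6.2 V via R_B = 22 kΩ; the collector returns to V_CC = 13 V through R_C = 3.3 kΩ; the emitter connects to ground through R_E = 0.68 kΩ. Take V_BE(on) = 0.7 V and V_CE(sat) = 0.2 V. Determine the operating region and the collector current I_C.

saturation; I_C ≈ 3.2 mA

Assume active: I_B = (6.2 − 0.7)/(22 + 151×0.68) = 0.0441 mA, I_C = β·I_B = 6.62 mA.
Then V_CE = 13 − 6.62×3.3 − 6.66×0.68 = -13.4 V < 0.2 V — the active assumption fails.
Re-solve with V_CE = 0.2 V. KCL at the emitter: V_E/R_E = (V_BB−0.7−V_E)/R_B + (V_CC−0.2−V_E)/R_C, giving V_E = 2.27 V.
I_C = (V_CC − 0.2 − V_E)/R_C = (12.8 − 2.27)/3.3 = 3.19 mA.
Check: I_B = (5.5 − 2.27)/22 = 0.147 mA, and β·I_B = 22 mA > I_C, confirming saturation.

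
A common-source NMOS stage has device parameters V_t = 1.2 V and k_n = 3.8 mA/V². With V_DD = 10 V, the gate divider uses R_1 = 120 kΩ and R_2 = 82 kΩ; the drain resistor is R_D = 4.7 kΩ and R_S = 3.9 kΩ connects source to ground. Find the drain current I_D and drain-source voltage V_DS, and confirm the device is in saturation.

I_D ≈ 0.59 mA, V_DS ≈ 4.9 V

V_G = V_DD·R_2/(R_1+R_2) = 10×82/202 = 4.06 V.
Assume saturation: I_D = (k_n/2)(V_GS − V_t)² with V_GS = V_G − I_D·R_S = 4.06 − 3.9·I_D.
Substituting gives 28.9·I_D² − 43.4·I_D + 15.5 = 0, with roots I_D = 0.59 or 0.911 mA.
The root I_D = 0.911 mA gives V_GS = 0.508 V ≤ V_t, so take I_D = 0.59 mA.
Then V_GS = 1.76 V and V_DS = V_DD − I_D(R_D+R_S) = 10 − 0.59×8.6 = 4.92 V.
Saturation requires V_DS ≥ V_GS − V_t = 0.557 V; 4.92 ≥ 0.557 ✓.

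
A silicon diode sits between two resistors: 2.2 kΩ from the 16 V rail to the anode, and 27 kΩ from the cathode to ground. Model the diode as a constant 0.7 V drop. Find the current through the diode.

The two resistors are in series with the diode, so KVL gives 16 = I·2.2 + 0.7 + I·27.
I = (16 − 0.7) / (2.2 + 27) kΩ = 15.3 / 29.2 = 0.524 mA.

I ≈ 0.52 mA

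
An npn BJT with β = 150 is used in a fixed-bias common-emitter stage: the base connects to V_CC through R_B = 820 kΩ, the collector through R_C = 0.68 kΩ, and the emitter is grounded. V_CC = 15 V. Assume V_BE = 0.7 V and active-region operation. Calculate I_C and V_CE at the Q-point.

I_C ≈ 2.6 mA, V_CE ≈ 13 V

Base loop: V_CC = I_B·R_B + V_BE, so I_B = (15 − 0.7)/820 kΩ = 0.0174 mA.
In the active region I_C = β·I_B = 150 × 0.0174 = 2.62 mA.
Collector loop: V_CE = V_CC − I_C·R_C = 15 − 2.62×0.68 = 13.2 V.
Since V_CE = 13.2 V > V_CE(sat) ≈ 0.2 V, the transistor is in the active region as assumed.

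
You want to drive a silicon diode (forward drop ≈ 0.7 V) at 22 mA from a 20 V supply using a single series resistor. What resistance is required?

The resistor drops V_S − V_D = 20 − 0.7 = 19.3 V at 22 mA.
R = 19.3 V / 22 mA = 0.877 kΩ.

R ≈ 0.88 kΩ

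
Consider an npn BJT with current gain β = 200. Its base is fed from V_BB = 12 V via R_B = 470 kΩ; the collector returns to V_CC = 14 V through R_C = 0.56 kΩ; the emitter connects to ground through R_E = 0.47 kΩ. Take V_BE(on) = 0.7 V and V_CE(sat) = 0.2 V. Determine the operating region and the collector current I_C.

Assume active. Base-emitter loop: I_B = (V_BB − V_BE)/(R_B + (β+1)R_E) = (12 − 0.7)/(470 + 201×0.47) = 0.02 mA.
I_C = β·I_B = 200×0.02 = 4 mA.
V_CE = V_CC − I_C·R_C − I_E·R_E = 14 − 4×0.56 − 4.02×0.47 = 9.87 V > V_CE(sat), so the active-region assumption holds.

active; I_C ≈ 4 mA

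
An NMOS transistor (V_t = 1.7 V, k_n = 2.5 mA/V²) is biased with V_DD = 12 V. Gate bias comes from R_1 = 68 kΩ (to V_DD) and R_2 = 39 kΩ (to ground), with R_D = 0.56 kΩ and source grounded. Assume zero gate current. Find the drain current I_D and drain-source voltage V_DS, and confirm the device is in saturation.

V_G = V_DD·R_2/(R_1+R_2) = 12×39/107 = 4.37 V. With the source grounded, V_GS = V_G = 4.37 V.
Assume saturation: I_D = (k_n/2)(V_GS − V_t)² = (2.5/2)×(4.37 − 1.7)² = 1.25×2.67² = 8.94 mA.
V_DS = V_DD − I_D·R_D = 12 − 8.94×0.56 = 7 V.
Saturation requires V_DS ≥ V_GS − V_t = 2.67 V; 7 ≥ 2.67 ✓.

I_D ≈ 8.9 mA, V_DS ≈ 7 V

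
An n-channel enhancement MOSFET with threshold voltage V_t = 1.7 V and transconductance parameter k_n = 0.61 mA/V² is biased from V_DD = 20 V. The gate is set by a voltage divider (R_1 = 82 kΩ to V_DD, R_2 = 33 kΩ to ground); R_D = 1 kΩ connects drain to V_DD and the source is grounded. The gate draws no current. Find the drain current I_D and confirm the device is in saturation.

I_D ≈ 5 mA

V_G = V_DD·R_2/(R_1+R_2) = 20×33/115 = 5.74 V. With the source grounded, V_GS = V_G = 5.74 V.
Assume saturation: I_D = (k_n/2)(V_GS − V_t)² = (0.61/2)×(5.74 − 1.7)² = 0.305×4.04² = 4.98 mA.
V_DS = V_DD − I_D·R_D = 20 − 4.98×1 = 15 V.
Saturation requires V_DS ≥ V_GS − V_t = 4.04 V; 15 ≥ 4.04 ✓.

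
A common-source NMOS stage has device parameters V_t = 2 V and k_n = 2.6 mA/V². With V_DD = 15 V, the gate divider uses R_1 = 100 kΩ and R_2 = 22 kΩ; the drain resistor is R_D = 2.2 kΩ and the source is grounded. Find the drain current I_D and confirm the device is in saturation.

V_G = V_DD·R_2/(R_1+R_2) = 15×22/122 = 2.7 V. With the source grounded, V_GS = V_G = 2.7 V.
Assume saturation: I_D = (k_n/2)(V_GS − V_t)² = (2.6/2)×(2.7 − 2)² = 1.3×0.705² = 0.646 mA.
V_DS = V_DD − I_D·R_D = 15 − 0.646×2.2 = 13.6 V.
Saturation requires V_DS ≥ V_GS − V_t = 0.705 V; 13.6 ≥ 0.705 ✓.

I_D ≈ 0.65 mA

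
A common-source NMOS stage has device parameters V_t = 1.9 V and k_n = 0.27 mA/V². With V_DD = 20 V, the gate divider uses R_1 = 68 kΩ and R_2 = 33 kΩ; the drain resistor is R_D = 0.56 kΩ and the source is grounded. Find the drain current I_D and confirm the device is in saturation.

V_G = V_DD·R_2/(R_1+R_2) = 20×33/101 = 6.53 V. With the source grounded, V_GS = V_G = 6.53 V.
Assume saturation: I_D = (k_n/2)(V_GS − V_t)² = (0.27/2)×(6.53 − 1.9)² = 0.135×4.63² = 2.9 mA.
V_DS = V_DD − I_D·R_D = 20 − 2.9×0.56 = 18.4 V.
Saturation requires V_DS ≥ V_GS − V_t = 4.63 V; 18.4 ≥ 4.63 ✓.

I_D ≈ 2.9 mA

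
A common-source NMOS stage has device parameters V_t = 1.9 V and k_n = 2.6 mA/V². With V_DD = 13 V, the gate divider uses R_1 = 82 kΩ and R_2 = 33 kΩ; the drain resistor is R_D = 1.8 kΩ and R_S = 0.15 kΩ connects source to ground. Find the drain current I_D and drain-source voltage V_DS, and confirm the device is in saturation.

I_D ≈ 2.7 mA, V_DS ≈ 7.8 V

V_G = V_DD·R_2/(R_1+R_2) = 13×33/115 = 3.73 V.
Assume saturation: I_D = (k_n/2)(V_GS − V_t)² with V_GS = V_G − I_D·R_S = 3.73 − 0.15·I_D.
Substituting gives 0.0292·I_D² − 1.71·I_D + 4.36 = 0, with roots I_D = 2.66 or 55.9 mA.
The root I_D = 55.9 mA gives V_GS = -4.66 V ≤ V_t, so take I_D = 2.66 mA.
Then V_GS = 3.33 V and V_DS = V_DD − I_D(R_D+R_S) = 13 − 2.66×1.95 = 7.81 V.
Saturation requires V_DS ≥ V_GS − V_t = 1.43 V; 7.81 ≥ 1.43 ✓.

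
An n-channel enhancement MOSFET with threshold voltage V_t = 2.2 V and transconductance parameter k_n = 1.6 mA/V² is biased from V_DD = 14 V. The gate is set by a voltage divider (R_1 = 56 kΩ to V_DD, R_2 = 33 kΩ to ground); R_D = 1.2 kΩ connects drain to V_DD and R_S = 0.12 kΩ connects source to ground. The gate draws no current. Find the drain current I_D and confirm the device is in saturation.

I_D ≈ 4.7 mA

V_G = V_DD·R_2/(R_1+R_2) = 14×33/89 = 5.19 V.
Assume saturation: I_D = (k_n/2)(V_GS − V_t)² with V_GS = V_G − I_D·R_S = 5.19 − 0.12·I_D.
Substituting gives 0.0115·I_D² − 1.57·I_D + 7.16 = 0, with roots I_D = 4.71 or 132 mA.
The root I_D = 132 mA gives V_GS = -10.6 V ≤ V_t, so take I_D = 4.71 mA.
Then V_GS = 4.63 V and V_DS = V_DD − I_D(R_D+R_S) = 14 − 4.71×1.32 = 7.78 V.
Saturation requires V_DS ≥ V_GS − V_t = 2.43 V; 7.78 ≥ 2.43 ✓.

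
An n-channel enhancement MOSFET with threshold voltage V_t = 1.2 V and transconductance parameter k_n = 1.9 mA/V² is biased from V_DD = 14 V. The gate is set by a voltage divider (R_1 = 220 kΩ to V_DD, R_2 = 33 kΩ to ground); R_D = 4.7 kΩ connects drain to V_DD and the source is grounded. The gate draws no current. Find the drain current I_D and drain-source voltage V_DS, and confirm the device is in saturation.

V_G = V_DD·R_2/(R_1+R_2) = 14×33/253 = 1.83 V. With the source grounded, V_GS = V_G = 1.83 V.
Assume saturation: I_D = (k_n/2)(V_GS − V_t)² = (1.9/2)×(1.83 − 1.2)² = 0.95×0.626² = 0.372 mA.
V_DS = V_DD − I_D·R_D = 14 − 0.372×4.7 = 12.2 V.
Saturation requires V_DS ≥ V_GS − V_t = 0.626 V; 12.2 ≥ 0.626 ✓.

I_D ≈ 0.37 mA, V_DS ≈ 12 V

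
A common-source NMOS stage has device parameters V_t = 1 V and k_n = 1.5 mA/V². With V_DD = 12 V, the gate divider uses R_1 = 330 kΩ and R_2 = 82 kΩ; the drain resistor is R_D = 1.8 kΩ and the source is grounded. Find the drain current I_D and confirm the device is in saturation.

I_D ≈ 1.4 mA

V_G = V_DD·R_2/(R_1+R_2) = 12×82/412 = 2.39 V. With the source grounded, V_GS = V_G = 2.39 V.
Assume saturation: I_D = (k_n/2)(V_GS − V_t)² = (1.5/2)×(2.39 − 1)² = 0.75×1.39² = 1.45 mA.
V_DS = V_DD − I_D·R_D = 12 − 1.45×1.8 = 9.4 V.
Saturation requires V_DS ≥ V_GS − V_t = 1.39 V; 9.4 ≥ 1.39 ✓.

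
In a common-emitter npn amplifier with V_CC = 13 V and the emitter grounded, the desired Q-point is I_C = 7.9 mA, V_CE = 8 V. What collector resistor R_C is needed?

R_C ≈ 0.63 kΩ

Collector loop: V_CC = I_C·R_C + V_CE.
R_C = (V_CC − V_CE)/I_C = (13 − 8)/7.9 = 0.633 kΩ.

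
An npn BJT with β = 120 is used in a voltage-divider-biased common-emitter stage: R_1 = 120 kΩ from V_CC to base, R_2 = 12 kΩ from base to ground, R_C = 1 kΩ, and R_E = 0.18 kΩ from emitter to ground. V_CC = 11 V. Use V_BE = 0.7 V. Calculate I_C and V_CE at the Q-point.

I_C ≈ 1.1 mA, V_CE ≈ 9.7 V

Thevenize the base divider: V_Th = V_CC·R_2/(R_1+R_2) = 11×12/132 = 1 V, R_Th = R_1‖R_2 = 10.9 kΩ.
Base-emitter loop: V_Th = I_B·R_Th + V_BE + (β+1)I_B·R_E, so I_B = (1 − 0.7) / (10.9 + 121×0.18) = 0.00918 mA.
I_C = β·I_B = 120×0.00918 = 1.1 mA, and I_E = (β+1)I_B = 1.11 mA.
V_CE = V_CC − I_C·R_C − I_E·R_E = 11 − 1.1×1 − 1.11×0.18 = 9.7 V.
V_CE = 9.7 V > 0.2 V confirms active-region operation.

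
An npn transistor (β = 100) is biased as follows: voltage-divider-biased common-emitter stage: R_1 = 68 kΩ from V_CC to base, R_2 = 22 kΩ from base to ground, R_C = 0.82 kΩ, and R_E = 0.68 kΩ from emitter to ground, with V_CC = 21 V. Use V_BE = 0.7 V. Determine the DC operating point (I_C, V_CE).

I_C ≈ 5.2 mA, V_CE ≈ 13 V

Thevenize the base divider: V_Th = V_CC·R_2/(R_1+R_2) = 21×22/90 = 5.13 V, R_Th = R_1‖R_2 = 16.6 kΩ.
Base-emitter loop: V_Th = I_B·R_Th + V_BE + (β+1)I_B·R_E, so I_B = (5.13 − 0.7) / (16.6 + 101×0.68) = 0.052 mA.
I_C = β·I_B = 100×0.052 = 5.2 mA, and I_E = (β+1)I_B = 5.25 mA.
V_CE = V_CC − I_C·R_C − I_E·R_E = 21 − 5.2×0.82 − 5.25×0.68 = 13.2 V.
V_CE = 13.2 V > 0.2 V confirms active-region operation.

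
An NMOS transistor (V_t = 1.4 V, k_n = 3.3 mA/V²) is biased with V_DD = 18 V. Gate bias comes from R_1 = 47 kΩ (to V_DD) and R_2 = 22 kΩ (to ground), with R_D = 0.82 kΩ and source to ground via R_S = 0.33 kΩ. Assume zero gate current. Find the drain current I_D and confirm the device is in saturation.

I_D ≈ 6.9 mA

V_G = V_DD·R_2/(R_1+R_2) = 18×22/69 = 5.74 V.
Assume saturation: I_D = (k_n/2)(V_GS − V_t)² with V_GS = V_G − I_D·R_S = 5.74 − 0.33·I_D.
Substituting gives 0.18·I_D² − 5.73·I_D + 31.1 = 0, with roots I_D = 6.94 or 24.9 mA.
The root I_D = 24.9 mA gives V_GS = -2.49 V ≤ V_t, so take I_D = 6.94 mA.
Then V_GS = 3.45 V and V_DS = V_DD − I_D(R_D+R_S) = 18 − 6.94×1.15 = 10 V.
Saturation requires V_DS ≥ V_GS − V_t = 2.05 V; 10 ≥ 2.05 ✓.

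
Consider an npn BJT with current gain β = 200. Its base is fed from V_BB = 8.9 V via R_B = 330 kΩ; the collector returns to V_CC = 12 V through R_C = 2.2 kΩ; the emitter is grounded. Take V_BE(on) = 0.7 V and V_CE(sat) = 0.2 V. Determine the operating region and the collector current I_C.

active; I_C ≈ 5 mA

Assume active. Base-emitter loop: I_B = (V_BB − V_BE)/R_B = (8.9 − 0.7)/330 = 0.0248 mA.
I_C = β·I_B = 200×0.0248 = 4.97 mA.
V_CE = V_CC − I_C·R_C = 12 − 4.97×2.2 = 1.07 V > V_CE(sat), so the active-region assumption holds.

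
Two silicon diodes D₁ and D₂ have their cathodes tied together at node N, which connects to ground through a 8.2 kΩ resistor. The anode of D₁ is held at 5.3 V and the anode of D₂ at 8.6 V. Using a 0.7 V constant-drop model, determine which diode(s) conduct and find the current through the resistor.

Only D₂ conducts; I_R ≈ 0.96 mA

Assume both conduct. Then node N would need to be at both 5.3−0.7 = 4.6 V and 8.6−0.7 = 7.9 V, which is impossible.
Assume only D₂ conducts: V_N = 8.6 − 0.7 = 7.9 V, so I_R = 7.9/8.2 = 0.963 mA.
Check D₁: its anode-to-cathode voltage is 5.3 − 7.9 = -2.6 V < 0.7 V, so it is off. The assumption is consistent.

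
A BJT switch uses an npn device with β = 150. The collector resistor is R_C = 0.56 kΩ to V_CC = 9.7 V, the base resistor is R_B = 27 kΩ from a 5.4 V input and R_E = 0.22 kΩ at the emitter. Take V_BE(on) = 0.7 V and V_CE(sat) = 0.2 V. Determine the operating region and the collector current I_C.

active; I_C ≈ 12 mA

Assume active. Base-emitter loop: I_B = (V_BB − V_BE)/(R_B + (β+1)R_E) = (5.4 − 0.7)/(27 + 151×0.22) = 0.078 mA.
I_C = β·I_B = 150×0.078 = 11.7 mA.
V_CE = V_CC − I_C·R_C − I_E·R_E = 9.7 − 11.7×0.56 − 11.8×0.22 = 0.551 V > V_CE(sat), so the active-region assumption holds.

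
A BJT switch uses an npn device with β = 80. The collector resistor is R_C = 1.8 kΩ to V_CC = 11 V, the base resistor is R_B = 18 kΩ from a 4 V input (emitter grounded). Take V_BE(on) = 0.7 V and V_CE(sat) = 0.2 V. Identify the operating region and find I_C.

saturation; I_C ≈ 6 mA

Assume active: I_B = (4 − 0.7)/18 = 0.183 mA, giving I_C = β·I_B = 14.7 mA.
But then V_CE = 11 − 14.7×1.8 = -15.4 V < V_CE(sat) = 0.2 V — impossible in the active region.
So the transistor is saturated. With V_CE = 0.2 V, I_C = (V_CC − 0.2)/R_C = 10.8/1.8 = 6 mA.
Check: β·I_B = 14.7 mA > I_C = 6 mA, confirming saturation.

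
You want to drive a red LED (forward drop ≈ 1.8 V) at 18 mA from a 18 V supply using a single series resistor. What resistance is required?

The resistor drops V_S − V_D = 18 − 1.8 = 16.2 V at 18 mA.
R = 16.2 V / 18 mA = 0.9 kΩ.

R ≈ 0.9 kΩ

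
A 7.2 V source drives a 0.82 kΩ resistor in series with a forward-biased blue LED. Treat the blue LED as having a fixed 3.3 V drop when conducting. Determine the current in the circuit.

I ≈ 4.8 mA

KVL around the loop: 7.2 = V_D + I·R = 3.3 + I × 0.82 kΩ.
So I = (7.2 − 3.3) / 0.82 kΩ = 3.9 / 0.82 = 4.76 mA.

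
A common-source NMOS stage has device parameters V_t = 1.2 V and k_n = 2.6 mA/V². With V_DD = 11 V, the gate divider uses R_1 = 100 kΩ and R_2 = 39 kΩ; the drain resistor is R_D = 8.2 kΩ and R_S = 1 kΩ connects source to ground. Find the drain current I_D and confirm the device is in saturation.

I_D ≈ 1 mA

V_G = V_DD·R_2/(R_1+R_2) = 11×39/139 = 3.09 V.
Assume saturation: I_D = (k_n/2)(V_GS − V_t)² with V_GS = V_G − I_D·R_S = 3.09 − 1·I_D.
Substituting gives 1.3·I_D² − 5.9·I_D + 4.63 = 0, with roots I_D = 1.01 or 3.54 mA.
The root I_D = 3.54 mA gives V_GS = -0.449 V ≤ V_t, so take I_D = 1.01 mA.
Then V_GS = 2.08 V and V_DS = V_DD − I_D(R_D+R_S) = 11 − 1.01×9.2 = 1.74 V.
Saturation requires V_DS ≥ V_GS − V_t = 0.88 V; 1.74 ≥ 0.88 ✓.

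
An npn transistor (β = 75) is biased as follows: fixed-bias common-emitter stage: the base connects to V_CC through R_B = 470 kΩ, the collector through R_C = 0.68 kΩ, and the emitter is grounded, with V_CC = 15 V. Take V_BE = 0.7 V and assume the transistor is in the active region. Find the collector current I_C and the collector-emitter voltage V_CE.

Base loop: V_CC = I_B·R_B + V_BE, so I_B = (15 − 0.7)/470 kΩ = 0.0304 mA.
In the active region I_C = β·I_B = 75 × 0.0304 = 2.28 mA.
Collector loop: V_CE = V_CC − I_C·R_C = 15 − 2.28×0.68 = 13.4 V.
Since V_CE = 13.4 V > V_CE(sat) ≈ 0.2 V, the transistor is in the active region as assumed.

I_C ≈ 2.3 mA, V_CE ≈ 13 V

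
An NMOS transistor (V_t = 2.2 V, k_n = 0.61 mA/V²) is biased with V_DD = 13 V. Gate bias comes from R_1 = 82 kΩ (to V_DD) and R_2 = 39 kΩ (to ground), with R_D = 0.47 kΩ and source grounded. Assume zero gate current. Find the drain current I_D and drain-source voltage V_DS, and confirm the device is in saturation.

I_D ≈ 1.2 mA, V_DS ≈ 12 V

V_G = V_DD·R_2/(R_1+R_2) = 13×39/121 = 4.19 V. With the source grounded, V_GS = V_G = 4.19 V.
Assume saturation: I_D = (k_n/2)(V_GS − V_t)² = (0.61/2)×(4.19 − 2.2)² = 0.305×1.99² = 1.21 mA.
V_DS = V_DD − I_D·R_D = 13 − 1.21×0.47 = 12.4 V.
Saturation requires V_DS ≥ V_GS − V_t = 1.99 V; 12.4 ≥ 1.99 ✓.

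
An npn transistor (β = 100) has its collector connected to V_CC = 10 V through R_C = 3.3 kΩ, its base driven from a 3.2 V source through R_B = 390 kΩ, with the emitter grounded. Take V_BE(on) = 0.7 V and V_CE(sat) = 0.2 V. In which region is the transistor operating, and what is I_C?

Assume active. Base-emitter loop: I_B = (V_BB − V_BE)/R_B = (3.2 − 0.7)/390 = 0.00641 mA.
I_C = β·I_B = 100×0.00641 = 0.641 mA.
V_CE = V_CC − I_C·R_C = 10 − 0.641×3.3 = 7.88 V > V_CE(sat), so the active-region assumption holds.

active; I_C ≈ 0.64 mA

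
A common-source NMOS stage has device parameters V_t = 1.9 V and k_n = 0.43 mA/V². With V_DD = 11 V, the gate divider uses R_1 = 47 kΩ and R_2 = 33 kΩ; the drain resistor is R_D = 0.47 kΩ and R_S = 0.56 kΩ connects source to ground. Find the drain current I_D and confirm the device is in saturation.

V_G = V_DD·R_2/(R_1+R_2) = 11×33/80 = 4.54 V.
Assume saturation: I_D = (k_n/2)(V_GS − V_t)² with V_GS = V_G − I_D·R_S = 4.54 − 0.56·I_D.
Substituting gives 0.0674·I_D² − 1.64·I_D + 1.5 = 0, with roots I_D = 0.952 or 23.3 mA.
The root I_D = 23.3 mA gives V_GS = -8.51 V ≤ V_t, so take I_D = 0.952 mA.
Then V_GS = 4 V and V_DS = V_DD − I_D(R_D+R_S) = 11 − 0.952×1.03 = 10 V.
Saturation requires V_DS ≥ V_GS − V_t = 2.1 V; 10 ≥ 2.1 ✓.

I_D ≈ 0.95 mA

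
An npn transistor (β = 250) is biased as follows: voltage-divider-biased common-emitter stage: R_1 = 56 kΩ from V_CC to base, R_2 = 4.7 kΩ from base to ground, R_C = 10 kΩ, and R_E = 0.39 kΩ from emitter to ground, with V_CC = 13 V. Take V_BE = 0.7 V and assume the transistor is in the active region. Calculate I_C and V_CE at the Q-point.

Thevenize the base divider: V_Th = V_CC·R_2/(R_1+R_2) = 13×4.7/60.7 = 1.01 V, R_Th = R_1‖R_2 = 4.34 kΩ.
Base-emitter loop: V_Th = I_B·R_Th + V_BE + (β+1)I_B·R_E, so I_B = (1.01 − 0.7) / (4.34 + 251×0.39) = 0.003 mA.
I_C = β·I_B = 250×0.003 = 0.75 mA, and I_E = (β+1)I_B = 0.753 mA.
V_CE = V_CC − I_C·R_C − I_E·R_E = 13 − 0.75×10 − 0.753×0.39 = 5.21 V.
V_CE = 5.21 V > 0.2 V confirms active-region operation.

I_C ≈ 0.75 mA, V_CE ≈ 5.2 V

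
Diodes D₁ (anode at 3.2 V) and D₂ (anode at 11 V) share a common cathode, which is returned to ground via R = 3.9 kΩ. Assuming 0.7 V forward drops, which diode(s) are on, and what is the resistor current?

Assume both conduct. Then node N would need to be at both 3.2−0.7 = 2.5 V and 11−0.7 = 10.3 V, which is impossible.
Assume only D₂ conducts: V_N = 11 − 0.7 = 10.3 V, so I_R = 10.3/3.9 = 2.64 mA.
Check D₁: its anode-to-cathode voltage is 3.2 − 10.3 = -7.1 V < 0.7 V, so it is off. The assumption is consistent.

Only D₂ conducts; I_R ≈ 2.6 mA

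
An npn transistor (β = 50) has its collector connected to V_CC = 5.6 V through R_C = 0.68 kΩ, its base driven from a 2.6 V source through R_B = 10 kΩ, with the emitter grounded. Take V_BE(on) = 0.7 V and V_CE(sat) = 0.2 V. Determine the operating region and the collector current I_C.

saturation; I_C ≈ 7.9 mA

Assume active: I_B = (2.6 − 0.7)/10 = 0.19 mA, giving I_C = β·I_B = 9.5 mA.
But then V_CE = 5.6 − 9.5×0.68 = -0.86 V < V_CE(sat) = 0.2 V — impossible in the active region.
So the transistor is saturated. With V_CE = 0.2 V, I_C = (V_CC − 0.2)/R_C = 5.4/0.68 = 7.94 mA.
Check: β·I_B = 9.5 mA > I_C = 7.94 mA, confirming saturation.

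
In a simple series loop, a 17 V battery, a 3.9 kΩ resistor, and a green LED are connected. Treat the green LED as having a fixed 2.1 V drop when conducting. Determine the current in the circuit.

I ≈ 3.8 mA

KVL around the loop: 17 = V_D + I·R = 2.1 + I × 3.9 kΩ.
So I = (17 − 2.1) / 3.9 kΩ = 14.9 / 3.9 = 3.82 mA.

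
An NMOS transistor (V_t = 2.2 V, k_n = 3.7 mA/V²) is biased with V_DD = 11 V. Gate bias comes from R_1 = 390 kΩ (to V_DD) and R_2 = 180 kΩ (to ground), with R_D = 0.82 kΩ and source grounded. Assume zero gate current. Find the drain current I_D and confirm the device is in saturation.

I_D ≈ 3 mA

V_G = V_DD·R_2/(R_1+R_2) = 11×180/570 = 3.47 V. With the source grounded, V_GS = V_G = 3.47 V.
Assume saturation: I_D = (k_n/2)(V_GS − V_t)² = (3.7/2)×(3.47 − 2.2)² = 1.85×1.27² = 3 mA.
V_DS = V_DD − I_D·R_D = 11 − 3×0.82 = 8.54 V.
Saturation requires V_DS ≥ V_GS − V_t = 1.27 V; 8.54 ≥ 1.27 ✓.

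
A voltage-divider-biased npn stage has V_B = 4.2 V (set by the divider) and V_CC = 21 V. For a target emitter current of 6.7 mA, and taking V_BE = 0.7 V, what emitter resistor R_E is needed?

V_E = V_B − V_BE = 4.2 − 0.7 = 3.5 V.
R_E = V_E / I_E = 3.5 / 6.7 = 0.522 kΩ.

R_E ≈ 0.52 kΩ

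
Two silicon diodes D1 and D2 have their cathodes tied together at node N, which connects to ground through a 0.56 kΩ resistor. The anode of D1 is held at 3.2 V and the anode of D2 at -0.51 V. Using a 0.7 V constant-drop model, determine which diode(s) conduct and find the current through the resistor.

Only D1 conducts; I_R ≈ 4.5 mA

Assume both conduct. Then node N would need to be at both 3.2−0.7 = 2.5 V and -0.51−0.7 = -1.21 V, which is impossible.
Assume only D1 conducts: V_N = 3.2 − 0.7 = 2.5 V, so I_R = 2.5/0.56 = 4.46 mA.
Check D2: its anode-to-cathode voltage is -0.51 − 2.5 = -3.01 V < 0.7 V, so it is off. The assumption is consistent.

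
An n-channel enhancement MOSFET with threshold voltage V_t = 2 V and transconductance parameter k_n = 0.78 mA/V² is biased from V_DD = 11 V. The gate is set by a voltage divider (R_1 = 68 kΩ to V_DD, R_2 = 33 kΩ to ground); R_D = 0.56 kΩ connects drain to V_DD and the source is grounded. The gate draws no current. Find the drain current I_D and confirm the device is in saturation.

V_G = V_DD·R_2/(R_1+R_2) = 11×33/101 = 3.59 V. With the source grounded, V_GS = V_G = 3.59 V.
Assume saturation: I_D = (k_n/2)(V_GS − V_t)² = (0.78/2)×(3.59 − 2)² = 0.39×1.59² = 0.991 mA.
V_DS = V_DD − I_D·R_D = 11 − 0.991×0.56 = 10.4 V.
Saturation requires V_DS ≥ V_GS − V_t = 1.59 V; 10.4 ≥ 1.59 ✓.

I_D ≈ 0.99 mA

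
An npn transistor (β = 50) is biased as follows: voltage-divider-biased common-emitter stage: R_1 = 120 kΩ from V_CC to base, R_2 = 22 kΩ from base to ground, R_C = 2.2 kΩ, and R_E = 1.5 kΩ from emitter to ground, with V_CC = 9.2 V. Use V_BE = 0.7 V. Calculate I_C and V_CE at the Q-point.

I_C ≈ 0.38 mA, V_CE ≈ 7.8 V

Thevenize the base divider: V_Th = V_CC·R_2/(R_1+R_2) = 9.2×22/142 = 1.43 V, R_Th = R_1‖R_2 = 18.6 kΩ.
Base-emitter loop: V_Th = I_B·R_Th + V_BE + (β+1)I_B·R_E, so I_B = (1.43 − 0.7) / (18.6 + 51×1.5) = 0.00763 mA.
I_C = β·I_B = 50×0.00763 = 0.381 mA, and I_E = (β+1)I_B = 0.389 mA.
V_CE = V_CC − I_C·R_C − I_E·R_E = 9.2 − 0.381×2.2 − 0.389×1.5 = 7.78 V.
V_CE = 7.78 V > 0.2 V confirms active-region operation.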